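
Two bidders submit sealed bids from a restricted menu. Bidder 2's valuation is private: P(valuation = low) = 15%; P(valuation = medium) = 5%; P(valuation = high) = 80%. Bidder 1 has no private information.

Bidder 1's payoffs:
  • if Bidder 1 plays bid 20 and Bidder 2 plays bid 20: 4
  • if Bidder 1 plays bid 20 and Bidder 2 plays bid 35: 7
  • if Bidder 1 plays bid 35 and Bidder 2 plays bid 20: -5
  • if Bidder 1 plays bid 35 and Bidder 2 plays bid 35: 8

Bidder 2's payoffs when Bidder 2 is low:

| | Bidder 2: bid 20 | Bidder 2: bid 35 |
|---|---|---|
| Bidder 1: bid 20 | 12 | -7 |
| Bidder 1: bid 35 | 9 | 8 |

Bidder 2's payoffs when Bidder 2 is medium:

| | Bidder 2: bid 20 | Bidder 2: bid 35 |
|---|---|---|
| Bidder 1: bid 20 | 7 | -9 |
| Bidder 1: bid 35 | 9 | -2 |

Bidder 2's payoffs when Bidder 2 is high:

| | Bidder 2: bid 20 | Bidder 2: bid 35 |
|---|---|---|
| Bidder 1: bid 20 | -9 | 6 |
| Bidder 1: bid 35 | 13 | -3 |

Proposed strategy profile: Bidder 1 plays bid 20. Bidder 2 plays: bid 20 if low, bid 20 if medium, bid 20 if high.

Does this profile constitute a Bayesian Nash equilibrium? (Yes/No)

A profile is a BNE iff every type of every player is best-responding given beliefs about the other side.
Bidder 1 plays bid 20: E[bid 20] = 0.15·(4) + 0.05·(4) + 0.8·(4) = 4; E[bid 35] = -5. Best-responding. ✓
Bidder 2 (valuation low), facing bid 20: bid 20 gives 12, bid 35 gives -7. Proposed bid 20 is best. ✓
Bidder 2 (valuation medium), facing bid 20: bid 20 gives 7, bid 35 gives -9. Proposed bid 20 is best. ✓
Bidder 2 (valuation high), facing bid 20: bid 20 gives -9, bid 35 gives 6. Proposed bid 20 is not best — profitable deviation exists. ✗

No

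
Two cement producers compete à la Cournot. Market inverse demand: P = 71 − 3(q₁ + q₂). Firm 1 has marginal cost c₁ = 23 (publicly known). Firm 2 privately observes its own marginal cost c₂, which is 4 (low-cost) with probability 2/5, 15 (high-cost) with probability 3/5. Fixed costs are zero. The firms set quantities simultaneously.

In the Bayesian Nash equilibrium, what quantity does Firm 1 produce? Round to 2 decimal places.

Type-c best response for Firm 2: q₂(c) = (71 − c)/6 − q₁/2.
Firm 1 maximizes expected profit; its first-order condition is 71 − 6q₁ − 3E[q₂] − 23 = 0.
Substituting E[q₂] and solving: E[c₂] = 10.6, so q₁ = (71 − 2·23 + 10.6)/9 = 3.95556.

3.96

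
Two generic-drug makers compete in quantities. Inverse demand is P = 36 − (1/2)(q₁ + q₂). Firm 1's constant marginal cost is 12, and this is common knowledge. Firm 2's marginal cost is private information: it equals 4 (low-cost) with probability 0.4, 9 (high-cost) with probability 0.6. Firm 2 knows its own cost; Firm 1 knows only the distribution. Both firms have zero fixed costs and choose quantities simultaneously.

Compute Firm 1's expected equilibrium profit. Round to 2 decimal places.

Type-c best response for Firm 2: q₂(c) = (36 − c) − q₁/2.
Firm 1 maximizes expected profit; its first-order condition is 36 − q₁ − (1/2)E[q₂] − 12 = 0.
Substituting E[q₂] and solving: E[c₂] = 7, so q₁ = (36 − 2·12 + 7)/(3/2) = 12.6667.
E[P] = 36 − (1/2)·(q₁ + E[q₂]) = 18.3333; Firm 1's expected profit = (E[P] − 12)·q₁ = (18.3333 − 12)·12.6667 = 80.2222.

80.22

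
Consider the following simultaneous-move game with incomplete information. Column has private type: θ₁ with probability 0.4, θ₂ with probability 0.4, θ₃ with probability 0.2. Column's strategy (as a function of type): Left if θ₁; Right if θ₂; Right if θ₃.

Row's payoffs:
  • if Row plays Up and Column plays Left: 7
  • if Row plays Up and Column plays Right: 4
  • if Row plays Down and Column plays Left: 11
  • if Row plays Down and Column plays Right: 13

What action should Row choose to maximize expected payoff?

Compute Row's expected payoff for each action, taking the expectation over Column's type.
E[Up] = 0.4·(7) + 0.4·(4) + 0.2·(4) = 5.2
E[Down] = 0.4·(11) + 0.4·(13) + 0.2·(13) = 12.2
Best response: Down (12.2 is the largest).

Down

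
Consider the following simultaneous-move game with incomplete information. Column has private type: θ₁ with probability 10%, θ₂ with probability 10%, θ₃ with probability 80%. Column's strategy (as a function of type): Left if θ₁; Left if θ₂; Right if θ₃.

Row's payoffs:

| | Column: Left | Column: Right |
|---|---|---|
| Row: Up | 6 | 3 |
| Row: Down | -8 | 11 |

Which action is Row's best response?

Down

Compute Row's expected payoff for each action, taking the expectation over Column's type.
E[Up] = 0.1·(6) + 0.1·(6) + 0.8·(3) = 3.6
E[Down] = 0.1·(-8) + 0.1·(-8) + 0.8·(11) = 7.2
Best response: Down (7.2 is the largest).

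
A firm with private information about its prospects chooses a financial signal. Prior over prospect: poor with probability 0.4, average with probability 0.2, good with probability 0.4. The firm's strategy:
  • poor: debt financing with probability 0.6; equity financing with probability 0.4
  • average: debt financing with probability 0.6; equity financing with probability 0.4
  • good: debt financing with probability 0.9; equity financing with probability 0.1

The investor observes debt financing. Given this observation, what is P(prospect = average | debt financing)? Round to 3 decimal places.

P(debt financing) = 0.4·0.6 + 0.2·0.6 + 0.4·0.9 = 0.72
P(average | debt financing) = (0.2·0.6) / 0.72 = 0.12 / 0.72 = 0.166667

0.167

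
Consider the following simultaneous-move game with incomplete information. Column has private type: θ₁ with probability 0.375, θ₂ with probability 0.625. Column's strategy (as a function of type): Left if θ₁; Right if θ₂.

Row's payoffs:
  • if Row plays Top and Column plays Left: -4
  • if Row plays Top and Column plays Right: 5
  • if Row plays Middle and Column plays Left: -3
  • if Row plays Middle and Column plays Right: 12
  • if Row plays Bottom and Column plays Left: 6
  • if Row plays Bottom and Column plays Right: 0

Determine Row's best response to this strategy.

Middle

E[Top] = 0.375·(-4) + 0.625·(5) = 1.625
E[Middle] = 0.375·(-3) + 0.625·(12) = 6.375
E[Bottom] = 0.375·(6) + 0.625·(0) = 2.25
Best response: Middle (6.375 is the largest).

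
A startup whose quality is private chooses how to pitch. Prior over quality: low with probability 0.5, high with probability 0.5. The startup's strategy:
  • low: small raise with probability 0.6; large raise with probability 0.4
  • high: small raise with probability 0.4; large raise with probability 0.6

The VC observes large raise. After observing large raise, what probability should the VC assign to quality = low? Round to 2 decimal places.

0.40

P(large raise) = 0.5·0.4 + 0.5·0.6 = 0.5
P(low | large raise) = (0.5·0.4) / 0.5 = 0.2 / 0.5 = 0.4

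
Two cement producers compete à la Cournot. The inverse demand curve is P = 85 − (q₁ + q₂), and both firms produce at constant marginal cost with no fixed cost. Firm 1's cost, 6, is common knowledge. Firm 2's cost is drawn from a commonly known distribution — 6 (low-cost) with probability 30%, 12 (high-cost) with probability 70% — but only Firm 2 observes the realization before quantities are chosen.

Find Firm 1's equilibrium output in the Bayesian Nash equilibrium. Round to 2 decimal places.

27.73

Each type of Firm 2 best-responds to q₁; Firm 1 best-responds to the expected q₂ over Firm 2's types.
Firm 2 with cost c maximizes (85 − (q₁+q₂) − c)·q₂, giving q₂(c) = (85 − c − q₁)/2.
E[c₂] = 0.3·6 + 0.7·12 = 10.2
Firm 1's FOC against E[q₂] yields q₁ = (85 − 2·6 + E[c₂])/3 = (85 − 12 + 10.2)/3 = 27.7333.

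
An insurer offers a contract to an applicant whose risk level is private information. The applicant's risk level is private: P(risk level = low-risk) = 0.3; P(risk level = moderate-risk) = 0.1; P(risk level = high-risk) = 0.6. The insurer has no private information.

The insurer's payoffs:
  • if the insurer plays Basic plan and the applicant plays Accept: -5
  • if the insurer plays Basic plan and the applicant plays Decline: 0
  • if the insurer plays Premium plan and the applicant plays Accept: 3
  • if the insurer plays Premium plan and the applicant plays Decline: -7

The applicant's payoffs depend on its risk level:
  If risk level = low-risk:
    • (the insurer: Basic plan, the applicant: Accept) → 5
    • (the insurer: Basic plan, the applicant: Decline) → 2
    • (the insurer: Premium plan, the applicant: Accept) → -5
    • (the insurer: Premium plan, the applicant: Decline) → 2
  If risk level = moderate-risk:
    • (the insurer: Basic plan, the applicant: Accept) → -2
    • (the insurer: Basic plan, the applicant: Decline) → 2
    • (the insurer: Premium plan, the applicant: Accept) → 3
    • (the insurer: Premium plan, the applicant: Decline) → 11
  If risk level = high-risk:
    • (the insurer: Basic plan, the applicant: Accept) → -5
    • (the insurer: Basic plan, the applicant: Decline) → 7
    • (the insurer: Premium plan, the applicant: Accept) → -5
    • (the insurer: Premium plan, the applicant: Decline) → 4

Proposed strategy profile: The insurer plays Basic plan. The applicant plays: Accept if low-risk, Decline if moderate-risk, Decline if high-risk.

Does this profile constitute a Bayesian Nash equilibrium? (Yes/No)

The insurer plays Basic plan: E[Basic plan] = 0.3·(-5) + 0.1·(0) + 0.6·(0) = -1.5; E[Premium plan] = -4. Best-responding. ✓
The applicant (risk level low-risk), facing Basic plan: Accept gives 5, Decline gives 2. Proposed Accept is best. ✓
The applicant (risk level moderate-risk), facing Basic plan: Accept gives -2, Decline gives 2. Proposed Decline is best. ✓
The applicant (risk level high-risk), facing Basic plan: Accept gives -5, Decline gives 7. Proposed Decline is best. ✓

Yes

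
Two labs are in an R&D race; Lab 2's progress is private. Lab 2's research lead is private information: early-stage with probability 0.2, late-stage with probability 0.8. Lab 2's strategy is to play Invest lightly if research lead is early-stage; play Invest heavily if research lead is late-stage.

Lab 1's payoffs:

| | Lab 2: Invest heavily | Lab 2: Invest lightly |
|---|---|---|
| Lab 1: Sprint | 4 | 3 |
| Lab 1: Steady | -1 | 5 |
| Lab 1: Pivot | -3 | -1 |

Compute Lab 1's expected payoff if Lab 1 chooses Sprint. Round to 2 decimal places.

E[Sprint] = 0.2·3 + 0.8·4 = 0.6 + 3.2 = 3.8

3.80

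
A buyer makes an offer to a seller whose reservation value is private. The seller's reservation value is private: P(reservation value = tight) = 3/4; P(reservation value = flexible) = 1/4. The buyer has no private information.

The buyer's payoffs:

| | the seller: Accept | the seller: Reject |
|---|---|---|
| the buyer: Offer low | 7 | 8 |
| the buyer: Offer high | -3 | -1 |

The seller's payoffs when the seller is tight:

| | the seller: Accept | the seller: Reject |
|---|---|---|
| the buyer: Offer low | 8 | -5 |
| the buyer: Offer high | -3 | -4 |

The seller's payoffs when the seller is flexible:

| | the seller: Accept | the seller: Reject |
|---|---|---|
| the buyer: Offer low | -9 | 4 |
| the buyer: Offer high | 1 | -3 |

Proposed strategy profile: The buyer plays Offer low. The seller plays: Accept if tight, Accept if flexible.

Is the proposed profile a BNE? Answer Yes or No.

No

The buyer plays Offer low: E[Offer low] = 3/4·(7) + 1/4·(7) = 7; E[Offer high] = -3. Best-responding. ✓
The seller (reservation value tight), facing Offer low: Accept gives 8, Reject gives -5. Proposed Accept is best. ✓
The seller (reservation value flexible), facing Offer low: Accept gives -9, Reject gives 4. Proposed Accept is not best — profitable deviation exists. ✗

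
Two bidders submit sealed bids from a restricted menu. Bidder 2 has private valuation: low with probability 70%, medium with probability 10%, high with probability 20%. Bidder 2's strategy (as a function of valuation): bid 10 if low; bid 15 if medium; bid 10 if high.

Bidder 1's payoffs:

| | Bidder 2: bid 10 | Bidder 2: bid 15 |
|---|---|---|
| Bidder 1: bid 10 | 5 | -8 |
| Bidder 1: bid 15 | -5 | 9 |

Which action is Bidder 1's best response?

E[bid 10] = 0.7·(5) + 0.1·(-8) + 0.2·(5) = 3.7
E[bid 15] = 0.7·(-5) + 0.1·(9) + 0.2·(-5) = -3.6
Best response: bid 10 (3.7 is the largest).

bid 10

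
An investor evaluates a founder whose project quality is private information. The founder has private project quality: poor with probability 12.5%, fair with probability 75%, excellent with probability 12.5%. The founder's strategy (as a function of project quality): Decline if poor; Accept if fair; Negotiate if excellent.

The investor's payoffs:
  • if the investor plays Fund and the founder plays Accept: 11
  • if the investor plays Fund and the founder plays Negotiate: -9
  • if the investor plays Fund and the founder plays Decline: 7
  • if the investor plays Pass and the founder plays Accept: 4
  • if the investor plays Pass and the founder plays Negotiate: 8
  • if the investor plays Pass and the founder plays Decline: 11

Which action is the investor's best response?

Compute the investor's expected payoff for each action, taking the expectation over the founder's type.
E[Fund] = 0.125·(7) + 0.75·(11) + 0.125·(-9) = 8
E[Pass] = 0.125·(11) + 0.75·(4) + 0.125·(8) = 5.375
Best response: Fund (8 is the largest).

Fund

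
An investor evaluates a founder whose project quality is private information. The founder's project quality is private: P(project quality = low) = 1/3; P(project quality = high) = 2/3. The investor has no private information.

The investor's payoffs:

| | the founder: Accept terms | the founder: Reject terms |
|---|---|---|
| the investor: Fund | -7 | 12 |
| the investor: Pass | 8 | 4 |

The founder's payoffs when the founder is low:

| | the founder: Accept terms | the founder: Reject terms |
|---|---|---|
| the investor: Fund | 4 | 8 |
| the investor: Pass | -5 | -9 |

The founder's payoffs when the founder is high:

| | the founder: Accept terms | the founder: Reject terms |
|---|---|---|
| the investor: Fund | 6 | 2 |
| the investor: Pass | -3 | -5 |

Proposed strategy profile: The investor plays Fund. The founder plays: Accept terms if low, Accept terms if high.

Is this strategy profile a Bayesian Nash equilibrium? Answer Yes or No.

The investor plays Fund: E[Fund] = 1/3·(-7) + 2/3·(-7) = -7; E[Pass] = 8. Not best-responding. ✗
The founder (project quality low), facing Fund: Accept terms gives 4, Reject terms gives 8. Proposed Accept terms is not best — profitable deviation exists. ✗
The founder (project quality high), facing Fund: Accept terms gives 6, Reject terms gives 2. Proposed Accept terms is best. ✓

No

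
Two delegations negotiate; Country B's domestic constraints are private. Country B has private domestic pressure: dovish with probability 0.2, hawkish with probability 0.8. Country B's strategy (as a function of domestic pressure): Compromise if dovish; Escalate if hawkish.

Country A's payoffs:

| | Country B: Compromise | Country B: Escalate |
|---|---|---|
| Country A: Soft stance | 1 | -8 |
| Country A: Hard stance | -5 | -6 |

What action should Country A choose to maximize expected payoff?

Hard stance

E[Soft stance] = 0.2·(1) + 0.8·(-8) = -6.2
E[Hard stance] = 0.2·(-5) + 0.8·(-6) = -5.8
Best response: Hard stance (-5.8 is the largest).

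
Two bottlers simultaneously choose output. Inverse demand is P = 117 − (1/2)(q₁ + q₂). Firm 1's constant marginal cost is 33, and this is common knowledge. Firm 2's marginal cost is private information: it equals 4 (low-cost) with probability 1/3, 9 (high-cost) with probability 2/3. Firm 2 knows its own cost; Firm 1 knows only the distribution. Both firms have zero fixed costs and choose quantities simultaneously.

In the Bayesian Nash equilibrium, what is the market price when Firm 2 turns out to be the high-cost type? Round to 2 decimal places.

Type-c best response for Firm 2: q₂(c) = (117 − c) − q₁/2.
Firm 1 maximizes expected profit; its first-order condition is 117 − q₁ − (1/2)E[q₂] − 33 = 0.
Substituting E[q₂] and solving: E[c₂] = 7.33333, so q₁ = (117 − 2·33 + 7.33333)/(3/2) = 38.8889.
q₂(high-cost) = 88.5556, so P = 117 − (1/2)·(38.8889 + 88.5556) = 53.2778.

53.28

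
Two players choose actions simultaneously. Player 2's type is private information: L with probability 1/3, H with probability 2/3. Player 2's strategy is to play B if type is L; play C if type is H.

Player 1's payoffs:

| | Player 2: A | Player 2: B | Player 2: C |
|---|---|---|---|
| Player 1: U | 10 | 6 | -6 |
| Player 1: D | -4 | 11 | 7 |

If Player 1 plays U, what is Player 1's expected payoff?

-2

E[U] = 1/3·6 + 2/3·(-6) = 2 + (-4) = -2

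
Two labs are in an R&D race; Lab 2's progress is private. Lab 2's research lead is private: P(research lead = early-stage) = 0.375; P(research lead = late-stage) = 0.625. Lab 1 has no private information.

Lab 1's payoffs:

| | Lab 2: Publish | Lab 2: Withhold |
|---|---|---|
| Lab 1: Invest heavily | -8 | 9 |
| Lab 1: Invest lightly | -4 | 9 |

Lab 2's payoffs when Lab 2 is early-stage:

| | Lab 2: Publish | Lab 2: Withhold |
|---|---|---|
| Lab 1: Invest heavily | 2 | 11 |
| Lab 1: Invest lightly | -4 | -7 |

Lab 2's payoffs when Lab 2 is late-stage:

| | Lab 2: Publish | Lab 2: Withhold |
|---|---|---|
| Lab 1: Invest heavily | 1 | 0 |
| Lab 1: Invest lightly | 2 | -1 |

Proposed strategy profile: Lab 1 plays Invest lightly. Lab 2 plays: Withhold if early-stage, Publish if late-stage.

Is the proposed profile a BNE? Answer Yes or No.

No

A profile is a BNE iff every type of every player is best-responding given beliefs about the other side.
Lab 1 plays Invest lightly: E[Invest lightly] = 0.375·(9) + 0.625·(-4) = 0.875; E[Invest heavily] = -1.625. Best-responding. ✓
Lab 2 (research lead early-stage), facing Invest lightly: Publish gives -4, Withhold gives -7. Proposed Withhold is not best — profitable deviation exists. ✗
Lab 2 (research lead late-stage), facing Invest lightly: Publish gives 2, Withhold gives -1. Proposed Publish is best. ✓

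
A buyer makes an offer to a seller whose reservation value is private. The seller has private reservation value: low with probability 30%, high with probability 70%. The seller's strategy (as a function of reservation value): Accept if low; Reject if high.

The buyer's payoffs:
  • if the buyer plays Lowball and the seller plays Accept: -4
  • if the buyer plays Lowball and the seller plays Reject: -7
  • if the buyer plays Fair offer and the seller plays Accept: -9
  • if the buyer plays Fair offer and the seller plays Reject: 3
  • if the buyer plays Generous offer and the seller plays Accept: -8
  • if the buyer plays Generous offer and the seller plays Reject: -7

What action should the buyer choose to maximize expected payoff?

Compute the buyer's expected payoff for each action, taking the expectation over the seller's type.
E[Lowball] = 0.3·(-4) + 0.7·(-7) = -6.1
E[Fair offer] = 0.3·(-9) + 0.7·(3) = -0.6
E[Generous offer] = 0.3·(-8) + 0.7·(-7) = -7.3
Best response: Fair offer (-0.6 is the largest).

Fair offer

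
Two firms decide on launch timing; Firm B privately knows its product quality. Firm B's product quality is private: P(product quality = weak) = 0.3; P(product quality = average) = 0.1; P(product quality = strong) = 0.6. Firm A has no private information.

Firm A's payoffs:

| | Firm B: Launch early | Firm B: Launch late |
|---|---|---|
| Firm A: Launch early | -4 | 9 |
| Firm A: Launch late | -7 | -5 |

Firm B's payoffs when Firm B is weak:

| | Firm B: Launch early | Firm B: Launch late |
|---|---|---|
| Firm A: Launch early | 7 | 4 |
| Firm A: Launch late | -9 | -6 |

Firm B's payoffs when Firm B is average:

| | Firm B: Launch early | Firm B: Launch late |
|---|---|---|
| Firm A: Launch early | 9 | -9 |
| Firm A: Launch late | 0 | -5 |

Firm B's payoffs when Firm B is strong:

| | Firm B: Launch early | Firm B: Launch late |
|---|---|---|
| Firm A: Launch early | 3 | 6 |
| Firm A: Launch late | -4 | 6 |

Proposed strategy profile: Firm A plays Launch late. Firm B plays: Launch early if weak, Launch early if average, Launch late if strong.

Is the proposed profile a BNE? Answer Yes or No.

No

Firm A plays Launch late: E[Launch late] = 0.3·(-7) + 0.1·(-7) + 0.6·(-5) = -5.8; E[Launch early] = 3.8. Not best-responding. ✗
Firm B (product quality weak), facing Launch late: Launch early gives -9, Launch late gives -6. Proposed Launch early is not best — profitable deviation exists. ✗
Firm B (product quality average), facing Launch late: Launch early gives 0, Launch late gives -5. Proposed Launch early is best. ✓
Firm B (product quality strong), facing Launch late: Launch early gives -4, Launch late gives 6. Proposed Launch late is best. ✓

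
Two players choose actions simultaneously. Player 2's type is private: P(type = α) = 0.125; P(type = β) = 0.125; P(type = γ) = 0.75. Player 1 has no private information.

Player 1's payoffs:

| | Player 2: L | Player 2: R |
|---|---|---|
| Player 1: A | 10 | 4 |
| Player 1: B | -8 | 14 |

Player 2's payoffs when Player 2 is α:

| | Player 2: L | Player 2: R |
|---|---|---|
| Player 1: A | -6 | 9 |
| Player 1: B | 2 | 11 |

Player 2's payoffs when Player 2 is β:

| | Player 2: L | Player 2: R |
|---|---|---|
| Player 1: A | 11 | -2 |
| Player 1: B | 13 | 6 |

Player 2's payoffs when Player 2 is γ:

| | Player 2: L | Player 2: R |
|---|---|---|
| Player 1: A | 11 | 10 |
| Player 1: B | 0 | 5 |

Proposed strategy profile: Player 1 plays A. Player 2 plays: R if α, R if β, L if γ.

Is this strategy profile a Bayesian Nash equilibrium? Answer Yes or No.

No

Player 1 plays A: E[A] = 0.125·(4) + 0.125·(4) + 0.75·(10) = 8.5; E[B] = -2.5. Best-responding. ✓
Player 2 (type α), facing A: L gives -6, R gives 9. Proposed R is best. ✓
Player 2 (type β), facing A: L gives 11, R gives -2. Proposed R is not best — profitable deviation exists. ✗
Player 2 (type γ), facing A: L gives 11, R gives 10. Proposed L is best. ✓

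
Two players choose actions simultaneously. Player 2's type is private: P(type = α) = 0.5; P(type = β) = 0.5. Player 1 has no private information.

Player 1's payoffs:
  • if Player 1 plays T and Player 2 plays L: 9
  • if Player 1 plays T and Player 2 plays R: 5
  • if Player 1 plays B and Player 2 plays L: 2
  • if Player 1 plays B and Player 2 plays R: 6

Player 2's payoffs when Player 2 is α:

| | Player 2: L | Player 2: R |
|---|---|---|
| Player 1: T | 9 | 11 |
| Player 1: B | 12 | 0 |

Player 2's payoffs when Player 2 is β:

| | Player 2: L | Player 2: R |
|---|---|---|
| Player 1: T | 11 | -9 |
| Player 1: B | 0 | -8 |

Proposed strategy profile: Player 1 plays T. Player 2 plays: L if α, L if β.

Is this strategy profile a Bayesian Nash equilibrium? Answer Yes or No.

No

Player 1 plays T: E[T] = 0.5·(9) + 0.5·(9) = 9; E[B] = 2. Best-responding. ✓
Player 2 (type α), facing T: L gives 9, R gives 11. Proposed L is not best — profitable deviation exists. ✗
Player 2 (type β), facing T: L gives 11, R gives -9. Proposed L is best. ✓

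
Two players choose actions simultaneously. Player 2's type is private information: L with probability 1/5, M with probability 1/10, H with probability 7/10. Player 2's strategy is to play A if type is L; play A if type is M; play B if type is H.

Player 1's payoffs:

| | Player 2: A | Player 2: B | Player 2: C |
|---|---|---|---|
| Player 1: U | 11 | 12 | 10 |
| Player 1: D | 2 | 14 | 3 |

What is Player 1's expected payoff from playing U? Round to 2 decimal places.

Take the expectation over Player 2's type, weighting each type's action by its prior probability.
E[U] = 1/5·11 + 1/10·11 + 7/10·12 = 11/5 + 11/10 + 42/5 = 117/10

11.70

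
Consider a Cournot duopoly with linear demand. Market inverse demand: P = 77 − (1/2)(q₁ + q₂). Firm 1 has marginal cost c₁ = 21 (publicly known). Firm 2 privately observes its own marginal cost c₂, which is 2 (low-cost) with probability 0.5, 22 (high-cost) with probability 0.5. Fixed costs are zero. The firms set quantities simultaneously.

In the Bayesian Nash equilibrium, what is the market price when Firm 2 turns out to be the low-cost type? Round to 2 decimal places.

Firm 2 with cost c maximizes (77 − (1/2)(q₁+q₂) − c)·q₂, giving q₂(c) = (77 − c − (1/2)q₁).
E[c₂] = 0.5·2 + 0.5·22 = 12
Firm 1's FOC against E[q₂] yields q₁ = (77 − 2·21 + E[c₂])/(3/2) = (77 − 42 + 12)/(3/2) = 31.3333.
q₂(low-cost) = 59.3333, so P = 77 − (1/2)·(31.3333 + 59.3333) = 31.6667.

31.67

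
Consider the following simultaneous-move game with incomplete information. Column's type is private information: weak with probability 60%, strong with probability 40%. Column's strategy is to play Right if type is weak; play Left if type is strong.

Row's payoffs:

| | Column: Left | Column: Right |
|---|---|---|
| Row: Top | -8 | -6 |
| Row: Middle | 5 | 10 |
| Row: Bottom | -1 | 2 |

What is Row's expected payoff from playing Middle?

E[Middle] = 0.6·10 + 0.4·5 = 6 + 2 = 8

8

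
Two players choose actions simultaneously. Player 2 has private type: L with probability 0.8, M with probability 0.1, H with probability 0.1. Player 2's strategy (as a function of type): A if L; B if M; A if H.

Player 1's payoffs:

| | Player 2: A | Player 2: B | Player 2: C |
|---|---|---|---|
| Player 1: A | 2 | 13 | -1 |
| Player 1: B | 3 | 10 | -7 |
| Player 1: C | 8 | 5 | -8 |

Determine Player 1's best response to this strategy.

C

Compute Player 1's expected payoff for each action, taking the expectation over Player 2's type.
E[A] = 0.8·(2) + 0.1·(13) + 0.1·(2) = 3.1
E[B] = 0.8·(3) + 0.1·(10) + 0.1·(3) = 3.7
E[C] = 0.8·(8) + 0.1·(5) + 0.1·(8) = 7.7
Best response: C (7.7 is the largest).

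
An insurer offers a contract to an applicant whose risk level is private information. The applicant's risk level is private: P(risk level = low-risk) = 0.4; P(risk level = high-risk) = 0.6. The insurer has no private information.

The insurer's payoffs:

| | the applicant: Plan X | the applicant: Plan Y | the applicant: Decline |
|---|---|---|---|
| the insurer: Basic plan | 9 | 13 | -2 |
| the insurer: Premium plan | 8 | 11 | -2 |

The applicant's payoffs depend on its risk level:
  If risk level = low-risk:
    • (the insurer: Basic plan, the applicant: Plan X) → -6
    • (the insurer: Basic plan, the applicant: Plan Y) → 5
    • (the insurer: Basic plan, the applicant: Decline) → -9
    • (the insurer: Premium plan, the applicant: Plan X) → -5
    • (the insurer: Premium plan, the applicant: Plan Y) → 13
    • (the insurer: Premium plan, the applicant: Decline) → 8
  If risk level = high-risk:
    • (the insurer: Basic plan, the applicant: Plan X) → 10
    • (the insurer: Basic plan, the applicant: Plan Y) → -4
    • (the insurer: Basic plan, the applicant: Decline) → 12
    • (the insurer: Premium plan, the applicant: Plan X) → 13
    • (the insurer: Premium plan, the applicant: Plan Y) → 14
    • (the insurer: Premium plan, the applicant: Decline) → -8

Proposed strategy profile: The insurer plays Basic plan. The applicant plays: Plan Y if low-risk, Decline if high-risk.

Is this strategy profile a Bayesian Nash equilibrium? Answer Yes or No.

The insurer plays Basic plan: E[Basic plan] = 0.4·(13) + 0.6·(-2) = 4; E[Premium plan] = 3.2. Best-responding. ✓
The applicant (risk level low-risk), facing Basic plan: Plan X gives -6, Plan Y gives 5, Decline gives -9. Proposed Plan Y is best. ✓
The applicant (risk level high-risk), facing Basic plan: Plan X gives 10, Plan Y gives -4, Decline gives 12. Proposed Decline is best. ✓

Yes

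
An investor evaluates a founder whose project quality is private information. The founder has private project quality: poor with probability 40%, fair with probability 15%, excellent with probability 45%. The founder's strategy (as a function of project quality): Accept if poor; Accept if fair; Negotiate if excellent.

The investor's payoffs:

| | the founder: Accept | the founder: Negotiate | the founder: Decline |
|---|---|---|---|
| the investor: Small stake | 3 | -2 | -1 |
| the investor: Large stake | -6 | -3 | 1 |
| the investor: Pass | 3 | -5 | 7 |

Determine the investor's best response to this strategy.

Compute the investor's expected payoff for each action, taking the expectation over the founder's type.
E[Small stake] = 0.4·(3) + 0.15·(3) + 0.45·(-2) = 0.75
E[Large stake] = 0.4·(-6) + 0.15·(-6) + 0.45·(-3) = -4.65
E[Pass] = 0.4·(3) + 0.15·(3) + 0.45·(-5) = -0.6
Best response: Small stake (0.75 is the largest).

Small stake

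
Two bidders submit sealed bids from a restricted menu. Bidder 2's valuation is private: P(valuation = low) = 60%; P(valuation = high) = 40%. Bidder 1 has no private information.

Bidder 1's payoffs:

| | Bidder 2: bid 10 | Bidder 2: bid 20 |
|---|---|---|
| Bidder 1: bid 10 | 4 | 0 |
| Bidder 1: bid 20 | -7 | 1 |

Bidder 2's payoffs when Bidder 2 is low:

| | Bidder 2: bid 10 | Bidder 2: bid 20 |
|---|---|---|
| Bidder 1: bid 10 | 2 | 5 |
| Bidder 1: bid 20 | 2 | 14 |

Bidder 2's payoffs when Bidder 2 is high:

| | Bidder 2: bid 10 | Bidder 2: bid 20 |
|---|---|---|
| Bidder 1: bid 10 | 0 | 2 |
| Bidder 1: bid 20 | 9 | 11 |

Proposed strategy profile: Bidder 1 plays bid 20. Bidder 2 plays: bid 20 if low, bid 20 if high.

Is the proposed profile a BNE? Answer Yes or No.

A profile is a BNE iff every type of every player is best-responding given beliefs about the other side.
Bidder 1 plays bid 20: E[bid 20] = 0.6·(1) + 0.4·(1) = 1; E[bid 10] = 0. Best-responding. ✓
Bidder 2 (valuation low), facing bid 20: bid 10 gives 2, bid 20 gives 14. Proposed bid 20 is best. ✓
Bidder 2 (valuation high), facing bid 20: bid 10 gives 9, bid 20 gives 11. Proposed bid 20 is best. ✓

Yes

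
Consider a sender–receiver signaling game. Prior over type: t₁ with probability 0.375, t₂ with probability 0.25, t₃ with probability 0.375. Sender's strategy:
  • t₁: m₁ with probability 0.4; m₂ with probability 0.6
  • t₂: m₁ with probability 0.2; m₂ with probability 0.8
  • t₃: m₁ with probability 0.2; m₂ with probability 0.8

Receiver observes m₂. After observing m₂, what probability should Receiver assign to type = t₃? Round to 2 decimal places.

Apply Bayes' rule using the sender's strategy as the likelihood.
P(m₂) = 0.375·0.6 + 0.25·0.8 + 0.375·0.8 = 0.725
P(t₃ | m₂) = (0.375·0.8) / 0.725 = 0.3 / 0.725 = 0.413793

0.41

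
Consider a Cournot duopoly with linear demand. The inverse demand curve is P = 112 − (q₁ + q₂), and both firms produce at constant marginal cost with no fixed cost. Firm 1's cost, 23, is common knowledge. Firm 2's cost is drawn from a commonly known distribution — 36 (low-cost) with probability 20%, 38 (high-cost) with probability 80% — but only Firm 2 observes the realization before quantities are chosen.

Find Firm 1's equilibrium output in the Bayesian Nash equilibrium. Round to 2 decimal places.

34.53

Type-c best response for Firm 2: q₂(c) = (112 − c)/2 − q₁/2.
Firm 1 maximizes expected profit; its first-order condition is 112 − 2q₁ − E[q₂] − 23 = 0.
Substituting E[q₂] and solving: E[c₂] = 37.6, so q₁ = (112 − 2·23 + 37.6)/3 = 34.5333.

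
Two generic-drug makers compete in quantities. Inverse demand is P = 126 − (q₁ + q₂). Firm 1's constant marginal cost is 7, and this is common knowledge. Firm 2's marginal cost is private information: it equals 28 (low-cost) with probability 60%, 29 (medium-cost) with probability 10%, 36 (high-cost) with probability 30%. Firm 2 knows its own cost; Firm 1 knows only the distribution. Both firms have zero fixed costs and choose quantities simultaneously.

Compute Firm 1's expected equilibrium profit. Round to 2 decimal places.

Type-c best response for Firm 2: q₂(c) = (126 − c)/2 − q₁/2.
Firm 1 maximizes expected profit; its first-order condition is 126 − 2q₁ − E[q₂] − 7 = 0.
Substituting E[q₂] and solving: E[c₂] = 30.5, so q₁ = (126 − 2·7 + 30.5)/3 = 47.5.
E[P] = 126 − (q₁ + E[q₂]) = 54.5; Firm 1's expected profit = (E[P] − 7)·q₁ = (54.5 − 7)·47.5 = 2256.25.

2256.25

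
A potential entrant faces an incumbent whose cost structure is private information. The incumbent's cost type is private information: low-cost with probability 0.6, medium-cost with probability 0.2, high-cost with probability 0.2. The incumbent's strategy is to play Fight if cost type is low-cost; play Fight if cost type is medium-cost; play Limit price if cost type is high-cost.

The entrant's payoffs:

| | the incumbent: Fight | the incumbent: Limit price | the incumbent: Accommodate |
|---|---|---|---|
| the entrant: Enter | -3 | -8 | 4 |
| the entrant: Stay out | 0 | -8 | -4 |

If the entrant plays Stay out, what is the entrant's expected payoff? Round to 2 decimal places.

E[Stay out] = 0.6·0 + 0.2·0 + 0.2·(-8) = 0 + 0 + (-1.6) = -1.6

-1.60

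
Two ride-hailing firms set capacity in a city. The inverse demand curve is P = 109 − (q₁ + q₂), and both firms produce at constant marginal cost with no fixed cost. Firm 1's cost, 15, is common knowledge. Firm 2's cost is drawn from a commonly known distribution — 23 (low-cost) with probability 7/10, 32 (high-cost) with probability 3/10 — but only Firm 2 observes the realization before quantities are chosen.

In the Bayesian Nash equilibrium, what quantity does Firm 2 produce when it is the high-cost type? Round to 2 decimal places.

21.05

Firm 2 with cost c maximizes (109 − (q₁+q₂) − c)·q₂, giving q₂(c) = (109 − c − q₁)/2.
E[c₂] = 7/10·23 + 3/10·32 = 25.7
Firm 1's FOC against E[q₂] yields q₁ = (109 − 2·15 + E[c₂])/3 = (109 − 30 + 25.7)/3 = 34.9.
q₂(high-cost) = (109 − 32 − 34.9)/2 = 21.05.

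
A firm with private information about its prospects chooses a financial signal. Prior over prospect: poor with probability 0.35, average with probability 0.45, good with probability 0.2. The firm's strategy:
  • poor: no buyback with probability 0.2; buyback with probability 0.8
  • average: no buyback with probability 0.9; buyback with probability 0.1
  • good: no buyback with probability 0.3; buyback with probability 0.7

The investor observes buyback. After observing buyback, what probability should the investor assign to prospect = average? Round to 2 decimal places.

P(buyback) = 0.35·0.8 + 0.45·0.1 + 0.2·0.7 = 0.465
P(average | buyback) = (0.45·0.1) / 0.465 = 0.045 / 0.465 = 0.0967742

0.10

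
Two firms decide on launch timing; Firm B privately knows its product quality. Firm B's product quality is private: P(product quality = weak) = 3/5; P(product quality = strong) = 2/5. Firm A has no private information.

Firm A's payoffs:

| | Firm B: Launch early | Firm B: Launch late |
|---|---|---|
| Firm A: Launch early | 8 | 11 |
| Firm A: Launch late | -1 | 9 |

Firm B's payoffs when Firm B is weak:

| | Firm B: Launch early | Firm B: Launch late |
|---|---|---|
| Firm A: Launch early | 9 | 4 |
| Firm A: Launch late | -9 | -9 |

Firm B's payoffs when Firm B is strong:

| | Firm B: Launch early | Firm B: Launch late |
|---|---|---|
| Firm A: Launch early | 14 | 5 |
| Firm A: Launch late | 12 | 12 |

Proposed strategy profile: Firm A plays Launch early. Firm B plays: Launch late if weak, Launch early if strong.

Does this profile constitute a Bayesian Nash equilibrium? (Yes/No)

A profile is a BNE iff every type of every player is best-responding given beliefs about the other side.
Firm A plays Launch early: E[Launch early] = 3/5·(11) + 2/5·(8) = 49/5; E[Launch late] = 5. Best-responding. ✓
Firm B (product quality weak), facing Launch early: Launch early gives 9, Launch late gives 4. Proposed Launch late is not best — profitable deviation exists. ✗
Firm B (product quality strong), facing Launch early: Launch early gives 14, Launch late gives 5. Proposed Launch early is best. ✓

No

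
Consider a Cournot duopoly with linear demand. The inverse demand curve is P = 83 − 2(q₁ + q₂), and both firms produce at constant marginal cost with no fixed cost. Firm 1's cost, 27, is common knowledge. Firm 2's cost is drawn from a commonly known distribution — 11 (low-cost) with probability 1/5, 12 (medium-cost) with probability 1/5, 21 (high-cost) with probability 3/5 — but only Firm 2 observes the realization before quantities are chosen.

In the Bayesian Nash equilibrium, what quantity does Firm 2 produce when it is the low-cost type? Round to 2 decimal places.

Each type of Firm 2 best-responds to q₁; Firm 1 best-responds to the expected q₂ over Firm 2's types.
Firm 2 with cost c maximizes (83 − 2(q₁+q₂) − c)·q₂, giving q₂(c) = (83 − c − 2q₁)/4.
E[c₂] = 1/5·11 + 1/5·12 + 3/5·21 = 17.2
Firm 1's FOC against E[q₂] yields q₁ = (83 − 2·27 + E[c₂])/6 = (83 − 54 + 17.2)/6 = 7.7.
q₂(low-cost) = (83 − 11 − 2·7.7)/4 = 14.15.

14.15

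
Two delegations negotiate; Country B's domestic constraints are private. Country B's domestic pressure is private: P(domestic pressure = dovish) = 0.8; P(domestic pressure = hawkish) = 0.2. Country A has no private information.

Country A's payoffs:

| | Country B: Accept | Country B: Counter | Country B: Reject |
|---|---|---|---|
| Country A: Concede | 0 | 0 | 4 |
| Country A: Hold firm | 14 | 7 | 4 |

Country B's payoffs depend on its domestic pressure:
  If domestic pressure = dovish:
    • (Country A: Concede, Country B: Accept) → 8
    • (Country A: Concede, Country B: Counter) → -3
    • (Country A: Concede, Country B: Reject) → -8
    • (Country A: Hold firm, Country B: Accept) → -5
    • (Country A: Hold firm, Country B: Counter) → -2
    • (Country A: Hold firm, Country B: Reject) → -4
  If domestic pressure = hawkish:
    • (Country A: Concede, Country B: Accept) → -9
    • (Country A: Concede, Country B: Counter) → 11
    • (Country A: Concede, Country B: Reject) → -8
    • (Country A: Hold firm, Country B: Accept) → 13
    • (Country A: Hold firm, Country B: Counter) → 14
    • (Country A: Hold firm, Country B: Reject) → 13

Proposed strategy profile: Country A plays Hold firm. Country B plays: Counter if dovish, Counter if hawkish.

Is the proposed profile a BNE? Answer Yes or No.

Country A plays Hold firm: E[Hold firm] = 0.8·(7) + 0.2·(7) = 7; E[Concede] = 0. Best-responding. ✓
Country B (domestic pressure dovish), facing Hold firm: Accept gives -5, Counter gives -2, Reject gives -4. Proposed Counter is best. ✓
Country B (domestic pressure hawkish), facing Hold firm: Accept gives 13, Counter gives 14, Reject gives 13. Proposed Counter is best. ✓

Yes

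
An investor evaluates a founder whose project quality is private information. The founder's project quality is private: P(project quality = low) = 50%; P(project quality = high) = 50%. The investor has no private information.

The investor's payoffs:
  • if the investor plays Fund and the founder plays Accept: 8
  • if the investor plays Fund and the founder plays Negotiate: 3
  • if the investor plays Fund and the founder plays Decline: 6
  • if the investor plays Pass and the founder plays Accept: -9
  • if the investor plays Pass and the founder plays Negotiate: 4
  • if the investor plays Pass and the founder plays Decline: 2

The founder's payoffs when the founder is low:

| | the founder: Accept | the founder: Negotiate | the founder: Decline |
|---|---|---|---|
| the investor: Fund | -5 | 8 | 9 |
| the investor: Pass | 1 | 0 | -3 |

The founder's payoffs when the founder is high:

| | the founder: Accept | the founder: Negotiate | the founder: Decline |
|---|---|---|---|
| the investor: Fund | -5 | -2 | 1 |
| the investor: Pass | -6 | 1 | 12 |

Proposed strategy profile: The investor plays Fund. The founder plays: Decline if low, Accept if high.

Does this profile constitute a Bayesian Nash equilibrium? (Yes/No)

No

A profile is a BNE iff every type of every player is best-responding given beliefs about the other side.
The investor plays Fund: E[Fund] = 0.5·(6) + 0.5·(8) = 7; E[Pass] = -3.5. Best-responding. ✓
The founder (project quality low), facing Fund: Accept gives -5, Negotiate gives 8, Decline gives 9. Proposed Decline is best. ✓
The founder (project quality high), facing Fund: Accept gives -5, Negotiate gives -2, Decline gives 1. Proposed Accept is not best — profitable deviation exists. ✗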